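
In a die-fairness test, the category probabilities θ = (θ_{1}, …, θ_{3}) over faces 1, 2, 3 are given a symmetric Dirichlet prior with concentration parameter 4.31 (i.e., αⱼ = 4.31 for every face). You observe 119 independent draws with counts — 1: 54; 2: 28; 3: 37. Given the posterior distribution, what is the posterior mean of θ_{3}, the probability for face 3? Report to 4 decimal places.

The Dirichlet prior is conjugate to the Multinomial likelihood: each posterior αⱼ = prior αⱼ + observed count nⱼ.
Posterior concentration: (58.31, 32.31, 41.31), total = 131.93.
E[θ_{3}|data] = α_{3}/Σα = 41.31/131.93 = 0.3131.

0.3131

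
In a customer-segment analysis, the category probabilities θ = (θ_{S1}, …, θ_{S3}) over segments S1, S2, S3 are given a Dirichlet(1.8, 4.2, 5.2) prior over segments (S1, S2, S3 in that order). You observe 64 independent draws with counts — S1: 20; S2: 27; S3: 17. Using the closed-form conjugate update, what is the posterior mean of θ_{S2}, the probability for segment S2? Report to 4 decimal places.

The Dirichlet prior is conjugate to the Multinomial likelihood: each posterior αⱼ = prior αⱼ + observed count nⱼ.
Posterior concentration: (21.8, 31.2, 22.2), total = 75.2.
E[θ_{S2}|data] = α_{S2}/Σα = 31.2/75.2 = 0.4149.

0.4149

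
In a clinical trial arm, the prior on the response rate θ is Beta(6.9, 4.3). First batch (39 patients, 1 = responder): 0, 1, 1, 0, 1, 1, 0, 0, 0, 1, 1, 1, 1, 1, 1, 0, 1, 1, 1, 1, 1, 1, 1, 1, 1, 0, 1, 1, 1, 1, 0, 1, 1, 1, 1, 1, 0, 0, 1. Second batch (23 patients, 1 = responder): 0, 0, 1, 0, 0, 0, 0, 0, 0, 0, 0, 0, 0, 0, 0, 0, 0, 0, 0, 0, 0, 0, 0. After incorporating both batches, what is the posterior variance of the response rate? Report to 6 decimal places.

The Beta prior is conjugate to a Binomial/Bernoulli likelihood; the update adds successes to α and failures to β.
After batch 1: Beta(6.9+29, 4.3+10) = Beta(35.9, 14.3).
After batch 2: Beta(35.9+1, 14.3+22) = Beta(36.9, 36.3).
Var = αβ/((α+β)²(α+β+1)) = 36.9·36.3/(73.2²·74.2) = 0.003369.

0.003369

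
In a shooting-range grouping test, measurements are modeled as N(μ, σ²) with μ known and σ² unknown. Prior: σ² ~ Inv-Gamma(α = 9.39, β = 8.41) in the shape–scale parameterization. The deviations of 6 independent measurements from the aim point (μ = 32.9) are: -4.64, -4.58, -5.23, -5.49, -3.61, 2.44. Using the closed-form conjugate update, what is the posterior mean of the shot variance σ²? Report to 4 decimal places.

5.9616

With known mean μ and an Inverse-Gamma(α, β) prior on σ², the Normal likelihood is conjugate: posterior is Inv-Gamma(α + n/2, β + Σ(xᵢ−μ)²/2).
Σ(xᵢ−μ)² = (-4.64)² + (-4.58)² + (-5.23)² + (-5.49)² + (-3.61)² + (2.44)² = 118.9847.
Posterior: Inv-Gamma(9.39 + 6/2, 8.41 + 118.9847/2) = Inv-Gamma(12.39, 67.90235).
E[σ²|data] = β/(α−1) = 67.90235/11.39 = 5.9616.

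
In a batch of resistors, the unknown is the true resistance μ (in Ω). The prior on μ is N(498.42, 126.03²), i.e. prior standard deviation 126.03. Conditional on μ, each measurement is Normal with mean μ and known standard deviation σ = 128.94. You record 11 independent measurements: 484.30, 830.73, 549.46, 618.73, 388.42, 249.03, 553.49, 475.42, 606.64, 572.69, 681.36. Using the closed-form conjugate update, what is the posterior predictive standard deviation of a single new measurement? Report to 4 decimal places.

For Normal data with known variance σ², a Normal(μ₀, σ₀²) prior on μ is conjugate. Posterior precision = 1/σ₀² + n/σ²; posterior mean is the precision-weighted average of μ₀ and x̄.
σ₀² = 126.03² = 15883.5609, σ² = 128.94² = 16625.5236; σ² + n·σ₀² = 16625.5236 + 11·15883.5609 = 191344.6935.
Posterior precision = 1/σ₀² + n/σ² = 1/15883.5609 + 11/16625.5236 = (σ² + n·σ₀²)/(σ₀²σ²) = 191344.6935/(15883.5609·16625.5236); posterior variance σₙ² = σ₀²σ²/(σ² + n·σ₀²) = 15883.5609·16625.5236/191344.6935 = 1380.088006.
Predictive variance for one new observation = σₙ² + σ² = 15883.5609·16625.5236/191344.6935 + 16625.5236 = σ²·(σ₀² + 191344.6935)/191344.6935 = 16625.5236·207228.2544/191344.6935 = 18005.611606; SD = √(16625.5236·207228.2544/191344.6935) = 134.1850.

134.1850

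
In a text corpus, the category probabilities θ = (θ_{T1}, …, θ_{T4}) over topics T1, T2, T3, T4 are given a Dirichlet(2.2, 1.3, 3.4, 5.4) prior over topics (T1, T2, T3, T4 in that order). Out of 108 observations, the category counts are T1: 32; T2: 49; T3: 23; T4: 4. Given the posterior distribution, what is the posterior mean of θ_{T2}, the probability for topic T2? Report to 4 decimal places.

The Dirichlet prior is conjugate to the Multinomial likelihood: each posterior αⱼ = prior αⱼ + observed count nⱼ.
Posterior concentration: (34.2, 50.3, 26.4, 9.4), total = 120.3.
E[θ_{T2}|data] = α_{T2}/Σα = 50.3/120.3 = 0.4181.

0.4181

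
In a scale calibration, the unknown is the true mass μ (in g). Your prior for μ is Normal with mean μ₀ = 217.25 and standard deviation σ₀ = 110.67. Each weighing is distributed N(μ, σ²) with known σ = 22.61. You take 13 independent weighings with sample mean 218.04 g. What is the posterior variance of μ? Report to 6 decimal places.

39.198155

For Normal data with known variance σ², a Normal(μ₀, σ₀²) prior on μ is conjugate. Posterior precision = 1/σ₀² + n/σ²; posterior mean is the precision-weighted average of μ₀ and x̄.
σ₀² = 110.67² = 12247.8489, σ² = 22.61² = 511.2121; σ² + n·σ₀² = 511.2121 + 13·12247.8489 = 159733.2478.
Posterior precision = 1/σ₀² + n/σ² = 1/12247.8489 + 13/511.2121 = (σ² + n·σ₀²)/(σ₀²σ²) = 159733.2478/(12247.8489·511.2121); posterior variance σₙ² = σ₀²σ²/(σ² + n·σ₀²) = 12247.8489·511.2121/159733.2478 = 39.198155.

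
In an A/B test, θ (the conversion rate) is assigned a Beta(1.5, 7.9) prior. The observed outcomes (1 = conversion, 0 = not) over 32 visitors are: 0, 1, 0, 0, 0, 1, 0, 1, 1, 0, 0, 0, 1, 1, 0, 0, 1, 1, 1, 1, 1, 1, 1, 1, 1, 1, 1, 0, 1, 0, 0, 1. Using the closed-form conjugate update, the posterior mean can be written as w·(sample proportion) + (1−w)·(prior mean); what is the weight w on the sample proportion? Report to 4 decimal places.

0.7729

The Beta prior is conjugate to a Binomial/Bernoulli likelihood; the update adds successes to α and failures to β.
Posterior mean = (α₀+k)/(α₀+β₀+n) = [n/(α₀+β₀+n)]·(k/n) + [(α₀+β₀)/(α₀+β₀+n)]·α₀/(α₀+β₀), so only n and the prior enter the weight.
The weight on the data is w = n/(α₀+β₀+n) = 32/(1.5+7.9+32) = 32/41.4 = 0.7729.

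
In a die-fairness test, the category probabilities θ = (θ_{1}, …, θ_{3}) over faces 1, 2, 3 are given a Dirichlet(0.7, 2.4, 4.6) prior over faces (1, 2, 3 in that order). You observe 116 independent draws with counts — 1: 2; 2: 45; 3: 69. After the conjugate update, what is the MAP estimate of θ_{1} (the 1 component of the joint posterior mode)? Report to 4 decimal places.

The Dirichlet prior is conjugate to the Multinomial likelihood: each posterior αⱼ = prior αⱼ + observed count nⱼ.
Posterior concentration: (2.7, 47.4, 73.6), total = 123.7.
Joint mode component: (α_{1}−1)/(Σα−K) = 1.7/120.7 = 0.0141.

0.0141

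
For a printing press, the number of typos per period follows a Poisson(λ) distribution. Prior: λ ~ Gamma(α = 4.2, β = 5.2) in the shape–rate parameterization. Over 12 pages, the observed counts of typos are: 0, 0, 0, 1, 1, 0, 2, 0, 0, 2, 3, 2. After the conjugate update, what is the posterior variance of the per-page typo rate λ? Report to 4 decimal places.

With a Gamma(shape α, rate β) prior, the Poisson likelihood is conjugate: the posterior is Gamma(α + ΣXᵢ, β + n).
Sum of counts S = 11 over n = 12 pages.
Posterior: Gamma(α+S, β+n) = Gamma(4.2+11, 5.2+12) = Gamma(15.2, 17.2).
Var = α/β² = 15.2/17.2² = 0.0514.

0.0514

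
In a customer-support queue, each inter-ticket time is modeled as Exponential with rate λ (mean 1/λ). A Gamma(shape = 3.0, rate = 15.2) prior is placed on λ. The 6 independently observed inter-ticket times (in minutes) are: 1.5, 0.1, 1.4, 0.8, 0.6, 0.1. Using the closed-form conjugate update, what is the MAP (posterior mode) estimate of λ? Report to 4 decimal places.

With a Gamma(shape α, rate β) prior on the exponential rate λ, the posterior after n observations with total T = Σxᵢ is Gamma(α+n, β+T).
Sum of observations T = 4.5 minutes; n = 6.
Posterior: Gamma(3.0+6, 15.2+4.5) = Gamma(9.0, 19.7).
Mode = (α−1)/β = 0.4061.

0.4061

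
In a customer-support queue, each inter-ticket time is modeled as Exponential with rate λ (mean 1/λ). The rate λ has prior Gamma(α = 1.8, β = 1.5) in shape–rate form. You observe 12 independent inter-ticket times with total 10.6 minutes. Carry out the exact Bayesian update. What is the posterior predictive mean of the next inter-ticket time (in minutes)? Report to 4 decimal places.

With a Gamma(shape α, rate β) prior on the exponential rate λ, the posterior after n observations with total T = Σxᵢ is Gamma(α+n, β+T).
Posterior: Gamma(1.8+12, 1.5+10.6) = Gamma(13.8, 12.1).
The predictive distribution for the next observation is Lomax; its mean is β/(α−1) = 12.1/12.8 = 0.9453.

0.9453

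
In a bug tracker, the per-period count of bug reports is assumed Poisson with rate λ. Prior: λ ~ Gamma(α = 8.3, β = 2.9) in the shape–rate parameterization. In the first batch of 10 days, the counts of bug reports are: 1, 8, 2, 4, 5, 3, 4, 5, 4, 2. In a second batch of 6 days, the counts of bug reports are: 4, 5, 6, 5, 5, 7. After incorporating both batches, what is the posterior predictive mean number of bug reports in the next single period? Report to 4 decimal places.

4.1429

With a Gamma(shape α, rate β) prior, the Poisson likelihood is conjugate: the posterior is Gamma(α + ΣXᵢ, β + n).
Batch 1: sum of counts S = 38 over n = 10 days.
After batch 1: Gamma(α+S, β+n) = Gamma(8.3+38, 2.9+10) = Gamma(46.3, 12.9).
Batch 2: sum of counts S = 32 over n = 6 days.
After batch 2: Gamma(α+S, β+n) = Gamma(46.3+32, 12.9+6) = Gamma(78.3, 18.9).
The predictive distribution for one future period is NegBinom with mean α/β = 4.1429.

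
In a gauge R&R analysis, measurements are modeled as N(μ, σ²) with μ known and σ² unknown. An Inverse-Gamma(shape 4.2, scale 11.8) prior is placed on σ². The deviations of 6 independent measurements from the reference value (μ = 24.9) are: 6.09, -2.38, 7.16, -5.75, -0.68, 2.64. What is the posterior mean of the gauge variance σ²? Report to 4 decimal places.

With known mean μ and an Inverse-Gamma(α, β) prior on σ², the Normal likelihood is conjugate: posterior is Inv-Gamma(α + n/2, β + Σ(xᵢ−μ)²/2).
Σ(xᵢ−μ)² = (6.09)² + (-2.38)² + (7.16)² + (-5.75)² + (-0.68)² + (2.64)² = 134.5126.
Posterior: Inv-Gamma(4.2 + 6/2, 11.8 + 134.5126/2) = Inv-Gamma(7.20, 79.05630).
E[σ²|data] = β/(α−1) = 79.05630/6.20 = 12.7510.

12.7510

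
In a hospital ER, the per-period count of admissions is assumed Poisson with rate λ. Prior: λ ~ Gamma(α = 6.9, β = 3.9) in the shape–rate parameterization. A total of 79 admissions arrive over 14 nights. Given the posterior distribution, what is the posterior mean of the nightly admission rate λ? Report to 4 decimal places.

4.7989

With a Gamma(shape α, rate β) prior, the Poisson likelihood is conjugate: the posterior is Gamma(α + ΣXᵢ, β + n).
Posterior: Gamma(α+S, β+n) = Gamma(6.9+79, 3.9+14) = Gamma(85.9, 17.9).
Posterior mean = α/β = 85.9/17.9 = 4.7989.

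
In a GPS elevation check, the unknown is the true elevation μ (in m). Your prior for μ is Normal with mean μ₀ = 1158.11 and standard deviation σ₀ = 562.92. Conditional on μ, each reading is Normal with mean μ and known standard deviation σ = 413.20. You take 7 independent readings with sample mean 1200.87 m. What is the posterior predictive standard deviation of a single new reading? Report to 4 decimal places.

439.7518

For Normal data with known variance σ², a Normal(μ₀, σ₀²) prior on μ is conjugate. Posterior precision = 1/σ₀² + n/σ²; posterior mean is the precision-weighted average of μ₀ and x̄.
σ₀² = 562.92² = 316878.9264, σ² = 413.20² = 170734.24; σ² + n·σ₀² = 170734.24 + 7·316878.9264 = 2388886.7248.
Posterior precision = 1/σ₀² + n/σ² = 1/316878.9264 + 7/170734.24 = (σ² + n·σ₀²)/(σ₀²σ²) = 2388886.7248/(316878.9264·170734.24); posterior variance σₙ² = σ₀²σ²/(σ² + n·σ₀²) = 316878.9264·170734.24/2388886.7248 = 22647.403960.
Predictive variance for one new observation = σₙ² + σ² = 316878.9264·170734.24/2388886.7248 + 170734.24 = σ²·(σ₀² + 2388886.7248)/2388886.7248 = 170734.24·2705765.6512/2388886.7248 = 193381.643960; SD = √(170734.24·2705765.6512/2388886.7248) = 439.7518.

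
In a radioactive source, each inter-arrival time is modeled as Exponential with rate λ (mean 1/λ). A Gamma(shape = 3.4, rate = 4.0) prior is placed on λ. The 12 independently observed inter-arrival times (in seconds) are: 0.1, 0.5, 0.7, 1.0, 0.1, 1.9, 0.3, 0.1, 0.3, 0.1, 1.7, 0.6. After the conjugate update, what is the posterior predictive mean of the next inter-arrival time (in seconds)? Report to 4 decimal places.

0.7917

With a Gamma(shape α, rate β) prior on the exponential rate λ, the posterior after n observations with total T = Σxᵢ is Gamma(α+n, β+T).
Sum of observations T = 7.4 seconds; n = 12.
Posterior: Gamma(3.4+12, 4.0+7.4) = Gamma(15.4, 11.4).
The predictive distribution for the next observation is Lomax; its mean is β/(α−1) = 11.4/14.4 = 0.7917.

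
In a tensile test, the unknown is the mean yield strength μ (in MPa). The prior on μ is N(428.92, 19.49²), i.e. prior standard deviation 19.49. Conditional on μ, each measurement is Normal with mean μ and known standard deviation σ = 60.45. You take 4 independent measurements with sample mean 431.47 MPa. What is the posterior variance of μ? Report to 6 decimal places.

268.299485

For Normal data with known variance σ², a Normal(μ₀, σ₀²) prior on μ is conjugate. Posterior precision = 1/σ₀² + n/σ²; posterior mean is the precision-weighted average of μ₀ and x̄.
σ₀² = 19.49² = 379.8601, σ² = 60.45² = 3654.2025; σ² + n·σ₀² = 3654.2025 + 4·379.8601 = 5173.6429.
Posterior precision = 1/σ₀² + n/σ² = 1/379.8601 + 4/3654.2025 = (σ² + n·σ₀²)/(σ₀²σ²) = 5173.6429/(379.8601·3654.2025); posterior variance σₙ² = σ₀²σ²/(σ² + n·σ₀²) = 379.8601·3654.2025/5173.6429 = 268.299485.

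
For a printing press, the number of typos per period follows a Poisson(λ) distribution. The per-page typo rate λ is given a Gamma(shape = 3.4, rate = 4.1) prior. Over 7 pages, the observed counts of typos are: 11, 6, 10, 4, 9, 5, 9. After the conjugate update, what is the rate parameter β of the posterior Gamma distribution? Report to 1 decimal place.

With a Gamma(shape α, rate β) prior, the Poisson likelihood is conjugate: the posterior is Gamma(α + ΣXᵢ, β + n).
Sum of counts S = 54 over n = 7 pages.
Posterior: Gamma(α+S, β+n) = Gamma(3.4+54, 4.1+7) = Gamma(57.4, 11.1).
Posterior β = 11.1.

11.1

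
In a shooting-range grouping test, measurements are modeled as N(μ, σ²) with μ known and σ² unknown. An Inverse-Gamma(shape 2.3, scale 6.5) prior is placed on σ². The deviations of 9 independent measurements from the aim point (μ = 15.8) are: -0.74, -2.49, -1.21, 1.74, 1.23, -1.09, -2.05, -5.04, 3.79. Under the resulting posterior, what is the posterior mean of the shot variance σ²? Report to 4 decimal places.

With known mean μ and an Inverse-Gamma(α, β) prior on σ², the Normal likelihood is conjugate: posterior is Inv-Gamma(α + n/2, β + Σ(xᵢ−μ)²/2).
Σ(xᵢ−μ)² = (-0.74)² + (-2.49)² + (-1.21)² + (1.74)² + (1.23)² + (-1.09)² + (-2.05)² + (-5.04)² + (3.79)² = 57.9086.
Posterior: Inv-Gamma(2.3 + 9/2, 6.5 + 57.9086/2) = Inv-Gamma(6.80, 35.45430).
E[σ²|data] = β/(α−1) = 35.45430/5.80 = 6.1128.

6.1128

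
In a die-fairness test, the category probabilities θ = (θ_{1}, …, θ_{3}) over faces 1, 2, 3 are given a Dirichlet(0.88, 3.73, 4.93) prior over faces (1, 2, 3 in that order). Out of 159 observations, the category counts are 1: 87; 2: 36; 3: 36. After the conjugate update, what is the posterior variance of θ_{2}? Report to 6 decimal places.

0.001063

The Dirichlet prior is conjugate to the Multinomial likelihood: each posterior αⱼ = prior αⱼ + observed count nⱼ.
Posterior concentration: (87.88, 39.73, 40.93), total = 168.54.
Var[θ_j] = α_j(Σα−α_j)/((Σα)²(Σα+1)) = 39.73·128.81/(168.54²·169.54) = 0.001063.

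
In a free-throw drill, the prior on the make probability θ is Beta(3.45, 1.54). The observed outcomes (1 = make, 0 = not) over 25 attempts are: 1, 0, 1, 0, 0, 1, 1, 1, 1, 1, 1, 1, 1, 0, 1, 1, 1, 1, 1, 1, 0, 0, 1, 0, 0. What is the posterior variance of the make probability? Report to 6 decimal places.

The Beta prior is conjugate to a Binomial/Bernoulli likelihood; the update adds successes to α and failures to β.
Posterior: Beta(α+k, β+n−k) = Beta(3.45+17, 1.54+8) = Beta(20.45, 9.54).
Var = αβ/((α+β)²(α+β+1)) = 20.45·9.54/(29.99²·30.99) = 0.007000.

0.007000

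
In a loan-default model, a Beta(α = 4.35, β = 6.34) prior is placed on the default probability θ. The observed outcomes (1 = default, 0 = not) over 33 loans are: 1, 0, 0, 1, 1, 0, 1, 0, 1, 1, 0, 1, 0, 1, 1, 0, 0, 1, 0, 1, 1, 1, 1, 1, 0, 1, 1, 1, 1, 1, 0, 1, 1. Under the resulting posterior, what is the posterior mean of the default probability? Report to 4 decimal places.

The Beta prior is conjugate to a Binomial/Bernoulli likelihood; the update adds successes to α and failures to β.
Posterior: Beta(α+k, β+n−k) = Beta(4.35+22, 6.34+11) = Beta(26.35, 17.34).
Posterior mean = α/(α+β) = 26.35/43.69 = 0.6031.

0.6031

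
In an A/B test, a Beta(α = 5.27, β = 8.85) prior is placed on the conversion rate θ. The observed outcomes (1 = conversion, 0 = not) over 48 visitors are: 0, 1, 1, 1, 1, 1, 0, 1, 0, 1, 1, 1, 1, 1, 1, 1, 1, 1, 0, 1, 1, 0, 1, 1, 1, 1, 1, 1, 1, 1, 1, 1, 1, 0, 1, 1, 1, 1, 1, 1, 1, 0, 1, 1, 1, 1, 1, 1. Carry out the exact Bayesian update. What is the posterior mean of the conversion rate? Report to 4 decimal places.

0.7448

The Beta prior is conjugate to a Binomial/Bernoulli likelihood; the update adds successes to α and failures to β.
Posterior: Beta(α+k, β+n−k) = Beta(5.27+41, 8.85+7) = Beta(46.27, 15.85).
Posterior mean = α/(α+β) = 46.27/62.12 = 0.7448.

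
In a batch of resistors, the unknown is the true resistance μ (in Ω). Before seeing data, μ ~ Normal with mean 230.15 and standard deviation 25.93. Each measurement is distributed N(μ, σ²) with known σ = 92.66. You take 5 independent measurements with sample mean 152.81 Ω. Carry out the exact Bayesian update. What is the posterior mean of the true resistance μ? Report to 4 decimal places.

For Normal data with known variance σ², a Normal(μ₀, σ₀²) prior on μ is conjugate. Posterior precision = 1/σ₀² + n/σ²; posterior mean is the precision-weighted average of μ₀ and x̄.
n·x̄ = 5·152.81 = 764.05.
σ₀² = 25.93² = 672.3649, σ² = 92.66² = 8585.8756; σ² + n·σ₀² = 8585.8756 + 5·672.3649 = 11947.7001.
Posterior mean = (μ₀/σ₀² + n·x̄/σ²)/(1/σ₀² + n/σ²) = (σ²·μ₀ + σ₀²·n·x̄)/(σ² + n·σ₀²) = (8585.8756·230.15 + 672.3649·764.05)/11947.7001 = 2489759.671185/11947.7001 = 208.3882.

208.3882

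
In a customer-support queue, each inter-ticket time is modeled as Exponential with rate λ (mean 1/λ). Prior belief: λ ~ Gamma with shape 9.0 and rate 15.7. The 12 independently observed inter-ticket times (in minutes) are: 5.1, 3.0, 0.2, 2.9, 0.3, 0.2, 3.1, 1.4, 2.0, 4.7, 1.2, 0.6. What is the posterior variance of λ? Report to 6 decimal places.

0.012866

With a Gamma(shape α, rate β) prior on the exponential rate λ, the posterior after n observations with total T = Σxᵢ is Gamma(α+n, β+T).
Sum of observations T = 24.7 minutes; n = 12.
Posterior: Gamma(9.0+12, 15.7+24.7) = Gamma(21.0, 40.4).
Var = α/β² = 0.012866.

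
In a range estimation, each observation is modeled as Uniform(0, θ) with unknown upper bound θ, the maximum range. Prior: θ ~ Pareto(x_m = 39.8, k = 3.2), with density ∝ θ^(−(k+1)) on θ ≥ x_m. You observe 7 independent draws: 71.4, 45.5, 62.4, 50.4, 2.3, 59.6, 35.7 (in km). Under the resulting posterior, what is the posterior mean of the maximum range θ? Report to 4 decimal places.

79.1609

A Pareto(scale x_m, shape k) prior on the upper bound θ of Uniform(0, θ) is conjugate: posterior is Pareto(max(x_m, max xᵢ), k + n).
Sample maximum = 71.4; prior scale x_m = 39.8 → posterior scale = max = 71.4.
Posterior shape = 3.2 + 7 = 10.2.
E[θ|data] = k·x_m/(k−1) = 10.2·71.4/9.2 = 79.1609.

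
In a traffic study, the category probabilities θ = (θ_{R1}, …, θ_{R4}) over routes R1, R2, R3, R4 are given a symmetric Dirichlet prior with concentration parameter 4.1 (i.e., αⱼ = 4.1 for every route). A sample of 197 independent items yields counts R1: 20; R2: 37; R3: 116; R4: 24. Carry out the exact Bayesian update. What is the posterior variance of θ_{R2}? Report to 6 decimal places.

The Dirichlet prior is conjugate to the Multinomial likelihood: each posterior αⱼ = prior αⱼ + observed count nⱼ.
Posterior concentration: (24.1, 41.1, 120.1, 28.1), total = 213.4.
Var[θ_j] = α_j(Σα−α_j)/((Σα)²(Σα+1)) = 41.1·172.3/(213.4²·214.4) = 0.000725.

0.000725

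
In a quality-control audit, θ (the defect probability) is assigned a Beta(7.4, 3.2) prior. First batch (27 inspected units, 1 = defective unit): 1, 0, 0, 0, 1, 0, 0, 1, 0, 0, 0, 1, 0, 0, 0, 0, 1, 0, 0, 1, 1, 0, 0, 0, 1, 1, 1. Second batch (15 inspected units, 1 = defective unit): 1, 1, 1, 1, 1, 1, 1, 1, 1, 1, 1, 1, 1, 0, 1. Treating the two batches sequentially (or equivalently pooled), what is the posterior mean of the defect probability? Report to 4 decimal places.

0.5970

The Beta prior is conjugate to a Binomial/Bernoulli likelihood; the update adds successes to α and failures to β.
After batch 1: Beta(7.4+10, 3.2+17) = Beta(17.4, 20.2).
After batch 2: Beta(17.4+14, 20.2+1) = Beta(31.4, 21.2).
Posterior mean = α/(α+β) = 31.4/52.6 = 0.5970.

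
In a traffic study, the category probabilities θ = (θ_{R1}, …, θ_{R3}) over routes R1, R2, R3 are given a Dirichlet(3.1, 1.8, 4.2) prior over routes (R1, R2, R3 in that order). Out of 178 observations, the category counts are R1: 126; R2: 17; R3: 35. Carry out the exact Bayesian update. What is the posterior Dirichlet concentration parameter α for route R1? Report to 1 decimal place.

The Dirichlet prior is conjugate to the Multinomial likelihood: each posterior αⱼ = prior αⱼ + observed count nⱼ.
Posterior concentration: (129.1, 18.8, 39.2), total = 187.1.
α_{R1} = 3.1 + 126 = 129.1.

129.1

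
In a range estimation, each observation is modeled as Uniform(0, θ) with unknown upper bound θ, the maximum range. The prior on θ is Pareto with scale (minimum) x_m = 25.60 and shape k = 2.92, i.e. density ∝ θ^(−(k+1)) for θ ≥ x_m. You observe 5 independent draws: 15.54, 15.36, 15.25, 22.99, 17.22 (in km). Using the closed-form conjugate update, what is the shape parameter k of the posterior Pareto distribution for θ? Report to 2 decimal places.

7.92

A Pareto(scale x_m, shape k) prior on the upper bound θ of Uniform(0, θ) is conjugate: posterior is Pareto(max(x_m, max xᵢ), k + n).
Sample maximum = 22.99; prior scale x_m = 25.60 → posterior scale = max = 25.60.
Posterior shape = 2.92 + 5 = 7.92.
Posterior shape k = 7.92.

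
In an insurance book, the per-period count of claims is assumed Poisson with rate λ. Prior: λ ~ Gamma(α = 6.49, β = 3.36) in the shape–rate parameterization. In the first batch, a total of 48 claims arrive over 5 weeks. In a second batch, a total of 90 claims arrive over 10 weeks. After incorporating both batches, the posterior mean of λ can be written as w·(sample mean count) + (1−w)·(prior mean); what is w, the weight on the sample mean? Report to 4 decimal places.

With a Gamma(shape α, rate β) prior, the Poisson likelihood is conjugate: the posterior is Gamma(α + ΣXᵢ, β + n).
Total number of weeks: n = 5 + 10 = 15.
Posterior mean = (α₀+S)/(β₀+n) = [n/(β₀+n)]·(S/n) + [β₀/(β₀+n)]·(α₀/β₀), so only n and β₀ enter the weight.
Weight on data w = n/(β₀+n) = 15/(3.36+15) = 15/18.36 = 0.8170.

0.8170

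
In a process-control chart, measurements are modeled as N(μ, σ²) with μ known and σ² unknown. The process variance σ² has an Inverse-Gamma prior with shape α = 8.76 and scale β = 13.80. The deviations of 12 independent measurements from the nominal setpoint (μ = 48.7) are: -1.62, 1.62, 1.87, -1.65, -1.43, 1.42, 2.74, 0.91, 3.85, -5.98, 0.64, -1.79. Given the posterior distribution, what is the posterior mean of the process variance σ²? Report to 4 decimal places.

With known mean μ and an Inverse-Gamma(α, β) prior on σ², the Normal likelihood is conjugate: posterior is Inv-Gamma(α + n/2, β + Σ(xᵢ−μ)²/2).
Σ(xᵢ−μ)² = (-1.62)² + (1.62)² + (1.87)² + (-1.65)² + (-1.43)² + (1.42)² + (2.74)² + (0.91)² + (3.85)² + (-5.98)² + (0.64)² + (-1.79)² = 78.0618.
Posterior: Inv-Gamma(8.76 + 12/2, 13.80 + 78.0618/2) = Inv-Gamma(14.76, 52.83090).
E[σ²|data] = β/(α−1) = 52.83090/13.76 = 3.8395.

3.8395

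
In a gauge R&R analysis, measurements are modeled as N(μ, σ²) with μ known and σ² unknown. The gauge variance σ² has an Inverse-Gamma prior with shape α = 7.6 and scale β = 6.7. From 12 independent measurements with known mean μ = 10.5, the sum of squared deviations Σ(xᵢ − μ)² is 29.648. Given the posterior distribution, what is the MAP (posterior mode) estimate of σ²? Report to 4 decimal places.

1.4742

With known mean μ and an Inverse-Gamma(α, β) prior on σ², the Normal likelihood is conjugate: posterior is Inv-Gamma(α + n/2, β + Σ(xᵢ−μ)²/2).
Posterior: Inv-Gamma(7.6 + 12/2, 6.7 + 29.648/2) = Inv-Gamma(13.60, 21.5240).
Mode = β/(α+1) = 21.5240/14.60 = 1.4742.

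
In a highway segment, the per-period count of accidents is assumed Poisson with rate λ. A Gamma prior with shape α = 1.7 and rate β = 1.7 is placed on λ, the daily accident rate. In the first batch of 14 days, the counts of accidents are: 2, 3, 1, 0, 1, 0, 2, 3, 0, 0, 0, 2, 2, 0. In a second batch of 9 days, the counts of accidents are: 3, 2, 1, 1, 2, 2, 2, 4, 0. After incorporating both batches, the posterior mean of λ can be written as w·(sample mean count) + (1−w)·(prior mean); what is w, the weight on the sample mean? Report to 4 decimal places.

0.9312

With a Gamma(shape α, rate β) prior, the Poisson likelihood is conjugate: the posterior is Gamma(α + ΣXᵢ, β + n).
Total number of days: n = 14 + 9 = 23.
Posterior mean = (α₀+S)/(β₀+n) = [n/(β₀+n)]·(S/n) + [β₀/(β₀+n)]·(α₀/β₀), so only n and β₀ enter the weight.
Weight on data w = n/(β₀+n) = 23/(1.7+23) = 23/24.7 = 0.9312.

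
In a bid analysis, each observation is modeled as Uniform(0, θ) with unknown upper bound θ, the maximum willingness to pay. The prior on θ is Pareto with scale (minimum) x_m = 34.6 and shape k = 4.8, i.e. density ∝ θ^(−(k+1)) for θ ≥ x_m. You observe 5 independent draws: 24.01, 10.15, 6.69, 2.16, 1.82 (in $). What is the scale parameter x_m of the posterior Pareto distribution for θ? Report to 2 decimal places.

A Pareto(scale x_m, shape k) prior on the upper bound θ of Uniform(0, θ) is conjugate: posterior is Pareto(max(x_m, max xᵢ), k + n).
Sample maximum = 24.01; prior scale x_m = 34.6 → posterior scale = max = 34.60.
Posterior shape = 4.8 + 5 = 9.8.
Posterior scale x_m = 34.60.

34.60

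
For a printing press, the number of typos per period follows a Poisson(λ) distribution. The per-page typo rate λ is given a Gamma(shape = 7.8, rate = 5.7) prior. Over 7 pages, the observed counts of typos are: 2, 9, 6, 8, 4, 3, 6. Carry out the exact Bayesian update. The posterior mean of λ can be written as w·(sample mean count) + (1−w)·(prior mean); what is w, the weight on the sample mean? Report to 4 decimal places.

0.5512

With a Gamma(shape α, rate β) prior, the Poisson likelihood is conjugate: the posterior is Gamma(α + ΣXᵢ, β + n).
Posterior mean = (α₀+S)/(β₀+n) = [n/(β₀+n)]·(S/n) + [β₀/(β₀+n)]·(α₀/β₀), so only n and β₀ enter the weight.
Weight on data w = n/(β₀+n) = 7/(5.7+7) = 7/12.7 = 0.5512.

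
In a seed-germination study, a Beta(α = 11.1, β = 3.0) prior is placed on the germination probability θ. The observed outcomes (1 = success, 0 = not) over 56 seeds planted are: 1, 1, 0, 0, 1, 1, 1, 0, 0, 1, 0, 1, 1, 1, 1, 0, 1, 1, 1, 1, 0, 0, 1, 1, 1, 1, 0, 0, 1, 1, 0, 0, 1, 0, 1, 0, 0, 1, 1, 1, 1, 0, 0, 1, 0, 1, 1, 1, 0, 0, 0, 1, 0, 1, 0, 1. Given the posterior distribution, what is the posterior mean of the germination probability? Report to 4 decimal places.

The Beta prior is conjugate to a Binomial/Bernoulli likelihood; the update adds successes to α and failures to β.
Posterior: Beta(α+k, β+n−k) = Beta(11.1+33, 3.0+23) = Beta(44.1, 26.0).
Posterior mean = α/(α+β) = 44.1/70.1 = 0.6291.

0.6291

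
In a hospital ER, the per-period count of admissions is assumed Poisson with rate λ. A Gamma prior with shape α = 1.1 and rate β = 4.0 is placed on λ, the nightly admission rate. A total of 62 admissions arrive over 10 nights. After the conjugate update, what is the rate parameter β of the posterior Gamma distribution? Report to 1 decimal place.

With a Gamma(shape α, rate β) prior, the Poisson likelihood is conjugate: the posterior is Gamma(α + ΣXᵢ, β + n).
Posterior: Gamma(α+S, β+n) = Gamma(1.1+62, 4.0+10) = Gamma(63.1, 14.0).
Posterior β = 14.0.

14.0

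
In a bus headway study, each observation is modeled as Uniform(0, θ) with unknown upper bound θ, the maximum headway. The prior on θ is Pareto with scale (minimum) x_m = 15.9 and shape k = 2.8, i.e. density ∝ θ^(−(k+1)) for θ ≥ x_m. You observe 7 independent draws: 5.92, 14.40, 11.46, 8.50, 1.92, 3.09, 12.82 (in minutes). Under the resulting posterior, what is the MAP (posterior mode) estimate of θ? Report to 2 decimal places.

15.90

A Pareto(scale x_m, shape k) prior on the upper bound θ of Uniform(0, θ) is conjugate: posterior is Pareto(max(x_m, max xᵢ), k + n).
Sample maximum = 14.40; prior scale x_m = 15.9 → posterior scale = max = 15.90.
Posterior shape = 2.8 + 7 = 9.8.
The Pareto density is decreasing on [x_m, ∞), so the mode is x_m = 15.90.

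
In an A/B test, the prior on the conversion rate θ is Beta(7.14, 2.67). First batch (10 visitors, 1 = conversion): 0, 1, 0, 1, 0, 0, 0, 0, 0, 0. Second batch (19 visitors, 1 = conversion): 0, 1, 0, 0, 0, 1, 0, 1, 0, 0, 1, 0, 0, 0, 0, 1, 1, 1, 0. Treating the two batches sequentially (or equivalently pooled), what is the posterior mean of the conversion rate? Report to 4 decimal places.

0.4159

The Beta prior is conjugate to a Binomial/Bernoulli likelihood; the update adds successes to α and failures to β.
After batch 1: Beta(7.14+2, 2.67+8) = Beta(9.14, 10.67).
After batch 2: Beta(9.14+7, 10.67+12) = Beta(16.14, 22.67).
Posterior mean = α/(α+β) = 16.14/38.81 = 0.4159.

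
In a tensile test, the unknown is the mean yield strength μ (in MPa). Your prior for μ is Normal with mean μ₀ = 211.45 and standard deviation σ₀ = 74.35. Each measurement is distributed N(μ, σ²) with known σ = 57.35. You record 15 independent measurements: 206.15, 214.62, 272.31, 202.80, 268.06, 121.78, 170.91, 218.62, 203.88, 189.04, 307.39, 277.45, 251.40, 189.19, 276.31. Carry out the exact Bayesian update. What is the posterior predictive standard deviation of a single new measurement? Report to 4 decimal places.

For Normal data with known variance σ², a Normal(μ₀, σ₀²) prior on μ is conjugate. Posterior precision = 1/σ₀² + n/σ²; posterior mean is the precision-weighted average of μ₀ and x̄.
σ₀² = 74.35² = 5527.9225, σ² = 57.35² = 3289.0225; σ² + n·σ₀² = 3289.0225 + 15·5527.9225 = 86207.86.
Posterior precision = 1/σ₀² + n/σ² = 1/5527.9225 + 15/3289.0225 = (σ² + n·σ₀²)/(σ₀²σ²) = 86207.86/(5527.9225·3289.0225); posterior variance σₙ² = σ₀²σ²/(σ² + n·σ₀²) = 5527.9225·3289.0225/86207.86 = 210.902596.
Predictive variance for one new observation = σₙ² + σ² = 5527.9225·3289.0225/86207.86 + 3289.0225 = σ²·(σ₀² + 86207.86)/86207.86 = 3289.0225·91735.7825/86207.86 = 3499.925096; SD = √(3289.0225·91735.7825/86207.86) = 59.1602.

59.1602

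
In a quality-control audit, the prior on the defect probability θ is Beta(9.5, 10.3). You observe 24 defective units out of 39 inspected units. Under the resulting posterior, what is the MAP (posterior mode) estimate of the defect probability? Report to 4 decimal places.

The Beta prior is conjugate to a Binomial/Bernoulli likelihood; the update adds successes to α and failures to β.
Posterior: Beta(α+k, β+n−k) = Beta(9.5+24, 10.3+15) = Beta(33.5, 25.3).
Mode of Beta(a,b) for a,b>1 is (a−1)/(a+b−2) = 32.5/56.8 = 0.5722.

0.5722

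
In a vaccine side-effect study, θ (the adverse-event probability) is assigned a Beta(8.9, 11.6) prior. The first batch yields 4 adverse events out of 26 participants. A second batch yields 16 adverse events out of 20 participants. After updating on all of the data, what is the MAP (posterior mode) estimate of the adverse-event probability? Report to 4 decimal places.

0.4326

The Beta prior is conjugate to a Binomial/Bernoulli likelihood; the update adds successes to α and failures to β.
After batch 1: Beta(8.9+4, 11.6+22) = Beta(12.9, 33.6).
After batch 2: Beta(12.9+16, 33.6+4) = Beta(28.9, 37.6).
Mode of Beta(a,b) for a,b>1 is (a−1)/(a+b−2) = 27.9/64.5 = 0.4326.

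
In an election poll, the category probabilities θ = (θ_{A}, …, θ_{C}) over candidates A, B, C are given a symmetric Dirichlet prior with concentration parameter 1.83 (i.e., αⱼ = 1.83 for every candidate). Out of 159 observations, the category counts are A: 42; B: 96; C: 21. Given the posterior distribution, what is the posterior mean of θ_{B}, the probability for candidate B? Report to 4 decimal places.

0.5947

The Dirichlet prior is conjugate to the Multinomial likelihood: each posterior αⱼ = prior αⱼ + observed count nⱼ.
Posterior concentration: (43.83, 97.83, 22.83), total = 164.49.
E[θ_{B}|data] = α_{B}/Σα = 97.83/164.49 = 0.5947.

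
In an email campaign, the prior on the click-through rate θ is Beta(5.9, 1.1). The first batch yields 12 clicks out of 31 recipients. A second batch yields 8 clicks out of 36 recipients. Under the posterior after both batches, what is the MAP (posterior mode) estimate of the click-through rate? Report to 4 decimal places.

The Beta prior is conjugate to a Binomial/Bernoulli likelihood; the update adds successes to α and failures to β.
After batch 1: Beta(5.9+12, 1.1+19) = Beta(17.9, 20.1).
After batch 2: Beta(17.9+8, 20.1+28) = Beta(25.9, 48.1).
Mode of Beta(a,b) for a,b>1 is (a−1)/(a+b−2) = 24.9/72.0 = 0.3458.

0.3458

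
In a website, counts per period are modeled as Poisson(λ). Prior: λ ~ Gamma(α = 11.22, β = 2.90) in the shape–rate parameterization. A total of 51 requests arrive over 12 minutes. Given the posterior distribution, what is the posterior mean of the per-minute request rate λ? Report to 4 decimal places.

With a Gamma(shape α, rate β) prior, the Poisson likelihood is conjugate: the posterior is Gamma(α + ΣXᵢ, β + n).
Posterior: Gamma(α+S, β+n) = Gamma(11.22+51, 2.90+12) = Gamma(62.22, 14.90).
Posterior mean = α/β = 62.22/14.90 = 4.1758.

4.1758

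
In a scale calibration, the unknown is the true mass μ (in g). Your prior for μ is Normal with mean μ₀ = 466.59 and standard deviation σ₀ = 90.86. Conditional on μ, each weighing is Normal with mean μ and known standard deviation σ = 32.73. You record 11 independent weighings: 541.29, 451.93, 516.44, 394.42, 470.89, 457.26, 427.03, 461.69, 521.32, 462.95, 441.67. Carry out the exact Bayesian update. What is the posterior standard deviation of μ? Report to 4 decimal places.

9.8108

For Normal data with known variance σ², a Normal(μ₀, σ₀²) prior on μ is conjugate. Posterior precision = 1/σ₀² + n/σ²; posterior mean is the precision-weighted average of μ₀ and x̄.
σ₀² = 90.86² = 8255.5396, σ² = 32.73² = 1071.2529; σ² + n·σ₀² = 1071.2529 + 11·8255.5396 = 91882.1885.
Posterior precision = 1/σ₀² + n/σ² = 1/8255.5396 + 11/1071.2529 = (σ² + n·σ₀²)/(σ₀²σ²) = 91882.1885/(8255.5396·1071.2529); posterior variance σₙ² = σ₀²σ²/(σ² + n·σ₀²) = 8255.5396·1071.2529/91882.1885 = 96.251198.
Posterior SD = √σₙ² = √(8255.5396·1071.2529/91882.1885) = 9.8108.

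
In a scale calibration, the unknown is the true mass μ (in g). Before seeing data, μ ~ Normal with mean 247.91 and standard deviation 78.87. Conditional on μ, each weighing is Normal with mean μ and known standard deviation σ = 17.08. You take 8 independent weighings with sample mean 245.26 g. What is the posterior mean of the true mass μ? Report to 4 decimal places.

245.2754

For Normal data with known variance σ², a Normal(μ₀, σ₀²) prior on μ is conjugate. Posterior precision = 1/σ₀² + n/σ²; posterior mean is the precision-weighted average of μ₀ and x̄.
n·x̄ = 8·245.26 = 1962.08.
σ₀² = 78.87² = 6220.4769, σ² = 17.08² = 291.7264; σ² + n·σ₀² = 291.7264 + 8·6220.4769 = 50055.5416.
Posterior mean = (μ₀/σ₀² + n·x̄/σ²)/(1/σ₀² + n/σ²) = (σ²·μ₀ + σ₀²·n·x̄)/(σ² + n·σ₀²) = (291.7264·247.91 + 6220.4769·1962.08)/50055.5416 = 12277395.207776/50055.5416 = 245.2754.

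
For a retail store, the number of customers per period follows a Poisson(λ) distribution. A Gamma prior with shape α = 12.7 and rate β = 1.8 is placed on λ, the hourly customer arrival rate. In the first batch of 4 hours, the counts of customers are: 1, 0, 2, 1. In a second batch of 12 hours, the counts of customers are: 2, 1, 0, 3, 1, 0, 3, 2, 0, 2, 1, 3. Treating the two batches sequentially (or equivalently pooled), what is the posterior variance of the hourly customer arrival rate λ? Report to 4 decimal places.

0.1095

With a Gamma(shape α, rate β) prior, the Poisson likelihood is conjugate: the posterior is Gamma(α + ΣXᵢ, β + n).
Batch 1: sum of counts S = 4 over n = 4 hours.
After batch 1: Gamma(α+S, β+n) = Gamma(12.7+4, 1.8+4) = Gamma(16.7, 5.8).
Batch 2: sum of counts S = 18 over n = 12 hours.
After batch 2: Gamma(α+S, β+n) = Gamma(16.7+18, 5.8+12) = Gamma(34.7, 17.8).
Var = α/β² = 34.7/17.8² = 0.1095.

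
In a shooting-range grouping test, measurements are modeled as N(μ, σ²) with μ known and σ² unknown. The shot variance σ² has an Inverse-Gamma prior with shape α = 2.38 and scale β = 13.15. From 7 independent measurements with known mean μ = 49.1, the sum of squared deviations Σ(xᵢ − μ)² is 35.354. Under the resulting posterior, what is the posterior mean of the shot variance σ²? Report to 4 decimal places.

With known mean μ and an Inverse-Gamma(α, β) prior on σ², the Normal likelihood is conjugate: posterior is Inv-Gamma(α + n/2, β + Σ(xᵢ−μ)²/2).
Posterior: Inv-Gamma(2.38 + 7/2, 13.15 + 35.354/2) = Inv-Gamma(5.88, 30.8270).
E[σ²|data] = β/(α−1) = 30.8270/4.88 = 6.3170.

6.3170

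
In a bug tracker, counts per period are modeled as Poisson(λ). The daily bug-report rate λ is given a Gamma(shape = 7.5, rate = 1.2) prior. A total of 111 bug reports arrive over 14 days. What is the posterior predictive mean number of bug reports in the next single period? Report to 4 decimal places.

7.7961

With a Gamma(shape α, rate β) prior, the Poisson likelihood is conjugate: the posterior is Gamma(α + ΣXᵢ, β + n).
Posterior: Gamma(α+S, β+n) = Gamma(7.5+111, 1.2+14) = Gamma(118.5, 15.2).
The predictive distribution for one future period is NegBinom with mean α/β = 7.7961.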